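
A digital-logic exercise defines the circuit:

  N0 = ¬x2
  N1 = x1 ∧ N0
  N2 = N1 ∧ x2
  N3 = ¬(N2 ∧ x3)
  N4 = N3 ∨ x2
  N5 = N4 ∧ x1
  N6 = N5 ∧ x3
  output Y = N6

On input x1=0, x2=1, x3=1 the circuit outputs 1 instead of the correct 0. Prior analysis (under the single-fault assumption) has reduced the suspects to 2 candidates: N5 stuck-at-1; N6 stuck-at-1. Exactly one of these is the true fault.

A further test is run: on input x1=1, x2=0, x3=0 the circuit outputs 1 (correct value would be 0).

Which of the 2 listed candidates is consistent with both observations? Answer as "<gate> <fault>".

Evaluate each candidate on input x1=1, x2=0, x3=0:
  N5 stuck-at-1: N0=1, N1=1, N2=0, N3=1, N4=1, N5=1 [stuck-at-1], N6=0 → 0 — eliminated
  N6 stuck-at-1: N0=1, N1=1, N2=0, N3=1, N4=1, N5=1, N6=1 [stuck-at-1] → 1 — matches
Only N6 stuck-at-1 reproduces the observed 1.

N6 stuck-at-1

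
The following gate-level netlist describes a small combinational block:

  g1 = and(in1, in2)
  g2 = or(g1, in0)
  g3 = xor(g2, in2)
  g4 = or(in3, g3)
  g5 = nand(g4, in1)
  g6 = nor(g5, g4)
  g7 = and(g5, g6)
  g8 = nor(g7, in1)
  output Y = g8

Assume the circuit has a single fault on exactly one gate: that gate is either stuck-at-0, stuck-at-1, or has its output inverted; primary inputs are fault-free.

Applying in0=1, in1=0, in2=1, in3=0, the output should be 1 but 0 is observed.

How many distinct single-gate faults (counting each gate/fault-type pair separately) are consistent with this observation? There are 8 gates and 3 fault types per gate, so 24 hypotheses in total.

6

Fault-free: g1=0, g2=1, g3=0, g4=0, g5=1, g6=0, g7=0, g8=1 → 1. Observed 0.
  g1: none of the 3 fault types match ✗
  g2: none of the 3 fault types match ✗
  g3: none of the 3 fault types match ✗
  g4: none of the 3 fault types match ✗
  g5: none of the 3 fault types match ✗
  g6: stuck-at-1, inverted output ✓; others ✗
  g7: stuck-at-1, inverted output ✓; others ✗
  g8: stuck-at-0, inverted output ✓; others ✗
Consistent faults: {g6 stuck-at-1, g6 inverted output, g7 stuck-at-1, g7 inverted output, g8 stuck-at-0, g8 inverted output} — 6 in all.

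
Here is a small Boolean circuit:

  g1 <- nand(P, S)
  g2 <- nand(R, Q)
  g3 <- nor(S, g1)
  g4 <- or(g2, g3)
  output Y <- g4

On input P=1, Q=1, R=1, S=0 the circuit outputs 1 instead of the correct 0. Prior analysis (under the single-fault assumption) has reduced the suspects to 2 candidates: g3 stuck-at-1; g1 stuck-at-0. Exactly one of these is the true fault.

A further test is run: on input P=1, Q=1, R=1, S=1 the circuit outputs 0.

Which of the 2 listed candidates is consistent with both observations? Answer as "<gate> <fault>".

g1 stuck-at-0

Evaluate each candidate on input P=1, Q=1, R=1, S=1:
  g3 stuck-at-1: g1=0, g2=0, g3=1 [stuck-at-1], g4=1 → 1 — eliminated
  g1 stuck-at-0: g1=0 [stuck-at-0], g2=0, g3=0, g4=0 → 0 — matches
Only g1 stuck-at-0 reproduces the observed 0.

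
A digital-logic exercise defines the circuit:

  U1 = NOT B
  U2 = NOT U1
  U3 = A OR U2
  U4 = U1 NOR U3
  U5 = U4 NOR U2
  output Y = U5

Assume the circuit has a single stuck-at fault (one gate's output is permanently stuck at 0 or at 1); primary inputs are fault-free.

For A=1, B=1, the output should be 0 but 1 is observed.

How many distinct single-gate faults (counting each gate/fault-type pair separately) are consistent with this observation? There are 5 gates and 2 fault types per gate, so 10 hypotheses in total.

3

Fault-free: U1=0, U2=1, U3=1, U4=0, U5=0 → 0. Observed 1.
  U1 stuck-at-0: output 0 ✗
  U1 stuck-at-1: output 1 ✓
  U2 stuck-at-0: output 1 ✓
  U2 stuck-at-1: output 0 ✗
  U3 stuck-at-0: output 0 ✗
  U3 stuck-at-1: output 0 ✗
  U4 stuck-at-0: output 0 ✗
  U4 stuck-at-1: output 0 ✗
  U5 stuck-at-0: output 0 ✗
  U5 stuck-at-1: output 1 ✓
Consistent faults: {U1 stuck-at-1, U2 stuck-at-0, U5 stuck-at-1} — 3 in all.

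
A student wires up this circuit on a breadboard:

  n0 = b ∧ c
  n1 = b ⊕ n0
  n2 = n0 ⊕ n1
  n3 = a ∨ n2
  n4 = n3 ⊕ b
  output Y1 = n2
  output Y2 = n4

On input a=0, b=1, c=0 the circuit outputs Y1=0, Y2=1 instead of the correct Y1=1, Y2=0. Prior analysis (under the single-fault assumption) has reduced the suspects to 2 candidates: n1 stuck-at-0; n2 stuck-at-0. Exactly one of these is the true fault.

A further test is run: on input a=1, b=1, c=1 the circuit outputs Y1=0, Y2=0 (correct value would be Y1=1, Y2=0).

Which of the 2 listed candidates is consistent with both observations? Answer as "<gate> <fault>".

n2 stuck-at-0

Evaluate each candidate on input a=1, b=1, c=1:
  n1 stuck-at-0: n0=1, n1=0 [stuck-at-0], n2=1, n3=1, n4=0 → Y1=1, Y2=0 — eliminated
  n2 stuck-at-0: n0=1, n1=0, n2=0 [stuck-at-0], n3=1, n4=0 → Y1=0, Y2=0 — matches
Only n2 stuck-at-0 reproduces the observed Y1=0, Y2=0.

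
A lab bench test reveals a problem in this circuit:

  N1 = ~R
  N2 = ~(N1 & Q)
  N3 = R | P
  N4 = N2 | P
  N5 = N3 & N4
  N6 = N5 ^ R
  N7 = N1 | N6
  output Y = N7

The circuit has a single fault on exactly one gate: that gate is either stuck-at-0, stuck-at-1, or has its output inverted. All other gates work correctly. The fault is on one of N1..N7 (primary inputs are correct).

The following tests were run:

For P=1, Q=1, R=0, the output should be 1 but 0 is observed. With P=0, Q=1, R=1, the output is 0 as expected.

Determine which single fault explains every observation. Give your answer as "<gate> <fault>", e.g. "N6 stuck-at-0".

Fault-free values for test 1 (P=1, Q=1, R=0): N1=1, N2=0, N3=1, N4=1, N5=1, N6=1, N7=1, giving Y=1. Observed 0.
Test 1: faults giving observed 0 are {N7 stuck-at-0, N7 inverted output}.
Test 2 (P=0, Q=1, R=1): fault-free N1=0, N2=1, N3=1, N4=1, N5=1, N6=0, N7=0 → 0; observed 0. Eliminates N7 inverted output.
Only N7 stuck-at-0 is consistent with every test.

N7 stuck-at-0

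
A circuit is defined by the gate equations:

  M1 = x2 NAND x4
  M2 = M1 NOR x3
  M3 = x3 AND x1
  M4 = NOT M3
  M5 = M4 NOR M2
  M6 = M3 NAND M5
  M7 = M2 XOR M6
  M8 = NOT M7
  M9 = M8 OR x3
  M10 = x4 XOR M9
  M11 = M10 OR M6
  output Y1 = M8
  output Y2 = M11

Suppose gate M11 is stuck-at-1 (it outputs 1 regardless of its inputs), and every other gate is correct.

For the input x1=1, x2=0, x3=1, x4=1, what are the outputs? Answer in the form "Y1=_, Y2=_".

Propagate with M11 forced: M1=1, M2=0, M3=1, M4=0, M5=1, M6=0, M7=0, M8=1, M9=1, M10=0, M11=1 [stuck-at-1].
So the outputs are Y1=1, Y2=1. (Without the fault they would be Y1=1, Y2=0.)

Y1=1, Y2=1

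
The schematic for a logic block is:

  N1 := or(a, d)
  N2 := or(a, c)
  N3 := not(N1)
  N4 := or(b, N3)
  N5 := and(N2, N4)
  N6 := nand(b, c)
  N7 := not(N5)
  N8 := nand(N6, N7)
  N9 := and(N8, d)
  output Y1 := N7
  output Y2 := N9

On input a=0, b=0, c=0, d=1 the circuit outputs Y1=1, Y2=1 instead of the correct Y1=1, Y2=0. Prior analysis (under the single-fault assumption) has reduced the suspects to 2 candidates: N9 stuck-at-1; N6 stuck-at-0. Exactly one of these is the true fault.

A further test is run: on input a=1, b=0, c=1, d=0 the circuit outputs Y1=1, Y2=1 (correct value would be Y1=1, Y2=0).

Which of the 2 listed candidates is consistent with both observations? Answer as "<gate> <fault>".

Evaluate each candidate on input a=1, b=0, c=1, d=0:
  N9 stuck-at-1: N1=1, N2=1, N3=0, N4=0, N5=0, N6=1, N7=1, N8=0, N9=1 [stuck-at-1] → Y1=1, Y2=1 — matches
  N6 stuck-at-0: N1=1, N2=1, N3=0, N4=0, N5=0, N6=0 [stuck-at-0], N7=1, N8=1, N9=0 → Y1=1, Y2=0 — eliminated
Only N9 stuck-at-1 reproduces the observed Y1=1, Y2=1.

N9 stuck-at-1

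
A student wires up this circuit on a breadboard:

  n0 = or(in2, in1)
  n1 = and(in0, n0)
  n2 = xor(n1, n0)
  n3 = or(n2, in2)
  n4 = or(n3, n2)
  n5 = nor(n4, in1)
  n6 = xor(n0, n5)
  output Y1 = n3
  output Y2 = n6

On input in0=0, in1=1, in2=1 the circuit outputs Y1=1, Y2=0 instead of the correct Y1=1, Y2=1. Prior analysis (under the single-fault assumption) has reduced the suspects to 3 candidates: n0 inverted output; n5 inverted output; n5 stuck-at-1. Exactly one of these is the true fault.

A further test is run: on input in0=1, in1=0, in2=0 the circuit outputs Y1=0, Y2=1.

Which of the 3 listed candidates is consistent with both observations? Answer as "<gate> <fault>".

n5 stuck-at-1

Evaluate each candidate on input in0=1, in1=0, in2=0:
  n0 inverted output: n0=1 [inverted output], n1=1, n2=0, n3=0, n4=0, n5=1, n6=0 → Y1=0, Y2=0 — eliminated
  n5 inverted output: n0=0, n1=0, n2=0, n3=0, n4=0, n5=0 [inverted output], n6=0 → Y1=0, Y2=0 — eliminated
  n5 stuck-at-1: n0=0, n1=0, n2=0, n3=0, n4=0, n5=1 [stuck-at-1], n6=1 → Y1=0, Y2=1 — matches
Only n5 stuck-at-1 reproduces the observed Y1=0, Y2=1.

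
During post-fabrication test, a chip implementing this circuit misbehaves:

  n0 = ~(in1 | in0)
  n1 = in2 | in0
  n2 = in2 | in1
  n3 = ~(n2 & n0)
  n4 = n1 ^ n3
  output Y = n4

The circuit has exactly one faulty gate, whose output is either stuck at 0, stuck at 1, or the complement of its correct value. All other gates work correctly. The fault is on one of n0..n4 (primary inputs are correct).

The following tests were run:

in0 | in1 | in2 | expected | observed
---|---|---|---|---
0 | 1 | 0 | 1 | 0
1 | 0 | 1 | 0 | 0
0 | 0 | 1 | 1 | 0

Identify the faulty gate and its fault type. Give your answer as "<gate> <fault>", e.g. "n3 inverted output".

Fault-free values for test 1 (in0=0, in1=1, in2=0): n0=0, n1=0, n2=1, n3=1, n4=1, giving Y=1. Observed 0.
Test 1: faults giving observed 0 are {n0 stuck-at-1, n0 inverted output, n1 stuck-at-1, n1 inverted output, n3 stuck-at-0, n3 inverted output, n4 stuck-at-0, n4 inverted output}.
Test 2 (in0=1, in1=0, in2=1): fault-free n0=0, n1=1, n2=1, n3=1, n4=0 → 0; observed 0. Eliminates n0 stuck-at-1, n0 inverted output, n1 inverted output, n3 stuck-at-0, n3 inverted output, n4 inverted output.
Test 3 (in0=0, in1=0, in2=1): fault-free n0=1, n1=1, n2=1, n3=0, n4=1 → 1; observed 0. Eliminates n1 stuck-at-1.
Only n4 stuck-at-0 is consistent with every test.

n4 stuck-at-0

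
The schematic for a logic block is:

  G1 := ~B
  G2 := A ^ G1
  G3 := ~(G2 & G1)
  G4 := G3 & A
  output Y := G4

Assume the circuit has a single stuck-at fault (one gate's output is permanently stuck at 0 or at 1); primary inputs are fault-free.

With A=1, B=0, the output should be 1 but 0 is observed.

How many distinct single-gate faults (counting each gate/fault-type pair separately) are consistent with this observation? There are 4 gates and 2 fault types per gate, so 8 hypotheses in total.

Fault-free: G1=1, G2=0, G3=1, G4=1 → 1. Observed 0.
  G1 stuck-at-0: output 1 ✗
  G1 stuck-at-1: output 1 ✗
  G2 stuck-at-0: output 1 ✗
  G2 stuck-at-1: output 0 ✓
  G3 stuck-at-0: output 0 ✓
  G3 stuck-at-1: output 1 ✗
  G4 stuck-at-0: output 0 ✓
  G4 stuck-at-1: output 1 ✗
Consistent faults: {G2 stuck-at-1, G3 stuck-at-0, G4 stuck-at-0} — 3 in all.

3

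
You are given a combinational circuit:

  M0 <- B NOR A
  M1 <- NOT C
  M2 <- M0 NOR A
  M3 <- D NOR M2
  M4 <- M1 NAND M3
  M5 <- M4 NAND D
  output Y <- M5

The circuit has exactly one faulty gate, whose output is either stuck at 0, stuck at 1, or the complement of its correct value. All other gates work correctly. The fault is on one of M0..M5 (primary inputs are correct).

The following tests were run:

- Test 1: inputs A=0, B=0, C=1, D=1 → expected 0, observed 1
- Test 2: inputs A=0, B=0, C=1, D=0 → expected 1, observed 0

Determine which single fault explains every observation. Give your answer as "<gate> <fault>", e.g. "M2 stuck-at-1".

M5 inverted output

Fault-free values for test 1 (A=0, B=0, C=1, D=1): M0=1, M1=0, M2=0, M3=0, M4=1, M5=0, giving Y=0. Observed 1.
Test 1: faults giving observed 1 are {M4 stuck-at-0, M4 inverted output, M5 stuck-at-1, M5 inverted output}.
Test 2 (A=0, B=0, C=1, D=0): fault-free M0=1, M1=0, M2=0, M3=1, M4=1, M5=1 → 1; observed 0. Eliminates M4 stuck-at-0, M4 inverted output, M5 stuck-at-1.
Only M5 inverted output is consistent with every test.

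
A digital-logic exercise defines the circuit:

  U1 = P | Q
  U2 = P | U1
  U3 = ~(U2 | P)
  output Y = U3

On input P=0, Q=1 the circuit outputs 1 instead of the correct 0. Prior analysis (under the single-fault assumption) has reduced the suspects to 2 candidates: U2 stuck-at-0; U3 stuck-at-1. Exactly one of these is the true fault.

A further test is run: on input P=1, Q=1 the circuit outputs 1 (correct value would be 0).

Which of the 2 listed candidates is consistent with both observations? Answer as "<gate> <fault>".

U3 stuck-at-1

Evaluate each candidate on input P=1, Q=1:
  U2 stuck-at-0: U1=1, U2=0 [stuck-at-0], U3=0 → 0 — eliminated
  U3 stuck-at-1: U1=1, U2=1, U3=1 [stuck-at-1] → 1 — matches
Only U3 stuck-at-1 reproduces the observed 1.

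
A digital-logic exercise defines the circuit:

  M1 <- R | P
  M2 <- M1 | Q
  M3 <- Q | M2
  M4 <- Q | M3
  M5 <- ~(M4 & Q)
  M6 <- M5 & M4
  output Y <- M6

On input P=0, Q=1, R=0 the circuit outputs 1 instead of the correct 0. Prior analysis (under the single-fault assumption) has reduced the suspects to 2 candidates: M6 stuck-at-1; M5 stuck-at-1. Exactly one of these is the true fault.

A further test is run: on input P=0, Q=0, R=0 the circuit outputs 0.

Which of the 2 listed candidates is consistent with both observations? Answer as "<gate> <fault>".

Evaluate each candidate on input P=0, Q=0, R=0:
  M6 stuck-at-1: M1=0, M2=0, M3=0, M4=0, M5=1, M6=1 [stuck-at-1] → 1 — eliminated
  M5 stuck-at-1: M1=0, M2=0, M3=0, M4=0, M5=1 [stuck-at-1], M6=0 → 0 — matches
Only M5 stuck-at-1 reproduces the observed 0.

M5 stuck-at-1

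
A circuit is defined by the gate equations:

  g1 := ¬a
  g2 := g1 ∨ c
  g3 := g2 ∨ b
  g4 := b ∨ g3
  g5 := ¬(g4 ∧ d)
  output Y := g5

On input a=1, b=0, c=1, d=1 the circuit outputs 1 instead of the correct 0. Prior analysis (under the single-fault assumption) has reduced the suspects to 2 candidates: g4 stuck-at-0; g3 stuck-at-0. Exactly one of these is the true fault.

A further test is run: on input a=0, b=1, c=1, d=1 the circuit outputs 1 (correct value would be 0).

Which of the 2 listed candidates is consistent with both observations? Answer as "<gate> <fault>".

Evaluate each candidate on input a=0, b=1, c=1, d=1:
  g4 stuck-at-0: g1=1, g2=1, g3=1, g4=0 [stuck-at-0], g5=1 → 1 — matches
  g3 stuck-at-0: g1=1, g2=1, g3=0 [stuck-at-0], g4=1, g5=0 → 0 — eliminated
Only g4 stuck-at-0 reproduces the observed 1.

g4 stuck-at-0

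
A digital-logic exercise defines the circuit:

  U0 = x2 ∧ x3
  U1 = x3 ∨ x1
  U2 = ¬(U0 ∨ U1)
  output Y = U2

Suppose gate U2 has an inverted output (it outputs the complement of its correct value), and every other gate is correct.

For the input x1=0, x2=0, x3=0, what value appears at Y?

Propagate with U2 forced: U0=0, U1=0, U2=0 [inverted output].
So Y = 0. (Without the fault it would be 1.)

0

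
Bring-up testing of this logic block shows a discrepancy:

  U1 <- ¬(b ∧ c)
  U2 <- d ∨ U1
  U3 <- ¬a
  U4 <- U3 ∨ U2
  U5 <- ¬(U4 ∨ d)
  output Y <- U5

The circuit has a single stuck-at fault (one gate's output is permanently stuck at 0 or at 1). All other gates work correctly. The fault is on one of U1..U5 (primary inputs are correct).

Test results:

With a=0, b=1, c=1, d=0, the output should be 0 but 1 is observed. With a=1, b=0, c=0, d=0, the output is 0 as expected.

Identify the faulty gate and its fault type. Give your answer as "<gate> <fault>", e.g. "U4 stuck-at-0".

U3 stuck-at-0

Fault-free values for test 1 (a=0, b=1, c=1, d=0): U1=0, U2=0, U3=1, U4=1, U5=0, giving Y=0. Observed 1.
Test 1: faults giving observed 1 are {U3 stuck-at-0, U4 stuck-at-0, U5 stuck-at-1}.
Test 2 (a=1, b=0, c=0, d=0): fault-free U1=1, U2=1, U3=0, U4=1, U5=0 → 0; observed 0. Eliminates U4 stuck-at-0, U5 stuck-at-1.
Only U3 stuck-at-0 is consistent with every test.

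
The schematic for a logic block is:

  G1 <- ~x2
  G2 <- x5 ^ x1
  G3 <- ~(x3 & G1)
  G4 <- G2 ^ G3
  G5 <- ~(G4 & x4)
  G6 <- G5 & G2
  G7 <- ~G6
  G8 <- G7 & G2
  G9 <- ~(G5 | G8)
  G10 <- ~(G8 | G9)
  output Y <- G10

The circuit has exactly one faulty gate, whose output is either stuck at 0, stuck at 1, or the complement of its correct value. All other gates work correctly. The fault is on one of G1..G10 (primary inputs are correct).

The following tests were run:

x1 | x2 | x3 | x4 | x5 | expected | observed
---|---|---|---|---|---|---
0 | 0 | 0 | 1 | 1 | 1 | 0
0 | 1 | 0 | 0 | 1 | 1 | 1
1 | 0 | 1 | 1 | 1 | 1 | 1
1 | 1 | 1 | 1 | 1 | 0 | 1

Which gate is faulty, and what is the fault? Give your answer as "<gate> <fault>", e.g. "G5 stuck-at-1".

G3 stuck-at-0

Fault-free values for test 1 (x1=0, x2=0, x3=0, x4=1, x5=1): G1=1, G2=1, G3=1, G4=0, G5=1, G6=1, G7=0, G8=0, G9=0, G10=1, giving Y=1. Observed 0.
Test 1: faults giving observed 0 are {G2 stuck-at-0, G2 inverted output, G3 stuck-at-0, G3 inverted output, G4 stuck-at-1, G4 inverted output, G5 stuck-at-0, G5 inverted output, G6 stuck-at-0, G6 inverted output, G7 stuck-at-1, G7 inverted output, G8 stuck-at-1, G8 inverted output, G9 stuck-at-1, G9 inverted output, G10 stuck-at-0, G10 inverted output}.
Test 2 (x1=0, x2=1, x3=0, x4=0, x5=1): fault-free G1=0, G2=1, G3=1, G4=0, G5=1, G6=1, G7=0, G8=0, G9=0, G10=1 → 1; observed 1. Eliminates G5 stuck-at-0, G5 inverted output, G6 stuck-at-0, G6 inverted output, G7 stuck-at-1, G7 inverted output, G8 stuck-at-1, G8 inverted output, G9 stuck-at-1, G9 inverted output, G10 stuck-at-0, G10 inverted output.
Test 3 (x1=1, x2=0, x3=1, x4=1, x5=1): fault-free G1=1, G2=0, G3=0, G4=0, G5=1, G6=0, G7=1, G8=0, G9=0, G10=1 → 1; observed 1. Eliminates G2 inverted output, G3 inverted output, G4 stuck-at-1, G4 inverted output.
Test 4 (x1=1, x2=1, x3=1, x4=1, x5=1): fault-free G1=0, G2=0, G3=1, G4=1, G5=0, G6=0, G7=1, G8=0, G9=1, G10=0 → 0; observed 1. Eliminates G2 stuck-at-0.
Only G3 stuck-at-0 is consistent with every test.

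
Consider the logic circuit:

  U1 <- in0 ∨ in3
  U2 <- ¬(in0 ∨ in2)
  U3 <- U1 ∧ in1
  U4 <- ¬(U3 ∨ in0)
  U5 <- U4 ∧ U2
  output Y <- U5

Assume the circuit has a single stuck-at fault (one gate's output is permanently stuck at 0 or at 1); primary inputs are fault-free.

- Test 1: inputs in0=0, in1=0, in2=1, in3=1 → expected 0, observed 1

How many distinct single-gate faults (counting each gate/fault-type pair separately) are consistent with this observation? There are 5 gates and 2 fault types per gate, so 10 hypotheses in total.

Fault-free: U1=1, U2=0, U3=0, U4=1, U5=0 → 0. Observed 1.
  U1 stuck-at-0: output 0 ✗
  U1 stuck-at-1: output 0 ✗
  U2 stuck-at-0: output 0 ✗
  U2 stuck-at-1: output 1 ✓
  U3 stuck-at-0: output 0 ✗
  U3 stuck-at-1: output 0 ✗
  U4 stuck-at-0: output 0 ✗
  U4 stuck-at-1: output 0 ✗
  U5 stuck-at-0: output 0 ✗
  U5 stuck-at-1: output 1 ✓
Consistent faults: {U2 stuck-at-1, U5 stuck-at-1} — 2 in all.

2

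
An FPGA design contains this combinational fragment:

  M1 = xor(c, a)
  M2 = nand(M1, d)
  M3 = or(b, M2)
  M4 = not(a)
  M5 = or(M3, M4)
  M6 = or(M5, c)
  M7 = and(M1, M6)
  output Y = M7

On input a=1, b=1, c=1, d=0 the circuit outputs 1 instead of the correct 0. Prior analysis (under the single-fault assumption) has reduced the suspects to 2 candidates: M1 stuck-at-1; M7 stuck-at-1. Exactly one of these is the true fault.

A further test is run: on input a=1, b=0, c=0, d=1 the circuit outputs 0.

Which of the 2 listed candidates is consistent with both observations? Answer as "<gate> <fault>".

Evaluate each candidate on input a=1, b=0, c=0, d=1:
  M1 stuck-at-1: M1=1 [stuck-at-1], M2=0, M3=0, M4=0, M5=0, M6=0, M7=0 → 0 — matches
  M7 stuck-at-1: M1=1, M2=0, M3=0, M4=0, M5=0, M6=0, M7=1 [stuck-at-1] → 1 — eliminated
Only M1 stuck-at-1 reproduces the observed 0.

M1 stuck-at-1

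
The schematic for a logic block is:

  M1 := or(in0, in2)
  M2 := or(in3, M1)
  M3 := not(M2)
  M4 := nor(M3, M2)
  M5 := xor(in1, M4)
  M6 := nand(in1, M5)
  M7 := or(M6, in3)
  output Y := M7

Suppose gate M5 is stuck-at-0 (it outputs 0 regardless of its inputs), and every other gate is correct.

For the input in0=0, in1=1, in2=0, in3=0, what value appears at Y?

1

Propagate with M5 forced: M1=0, M2=0, M3=1, M4=0, M5=0 [stuck-at-0], M6=1, M7=1.
So Y = 1. (Without the fault it would be 0.)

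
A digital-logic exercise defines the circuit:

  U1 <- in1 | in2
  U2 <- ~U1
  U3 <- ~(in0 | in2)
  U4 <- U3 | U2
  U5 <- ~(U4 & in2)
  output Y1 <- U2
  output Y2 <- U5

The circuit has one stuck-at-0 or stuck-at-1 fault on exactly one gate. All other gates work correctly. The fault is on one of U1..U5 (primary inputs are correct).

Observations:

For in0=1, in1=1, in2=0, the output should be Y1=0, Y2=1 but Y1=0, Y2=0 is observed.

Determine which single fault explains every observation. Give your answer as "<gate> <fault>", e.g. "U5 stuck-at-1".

Fault-free values for test 1 (in0=1, in1=1, in2=0): U1=1, U2=0, U3=0, U4=0, U5=1, giving Y1=0, Y2=1. Observed Y1=0, Y2=0.
Test 1: faults giving observed Y1=0, Y2=0 are {U5 stuck-at-0}.
Only U5 stuck-at-0 is consistent with every test.

U5 stuck-at-0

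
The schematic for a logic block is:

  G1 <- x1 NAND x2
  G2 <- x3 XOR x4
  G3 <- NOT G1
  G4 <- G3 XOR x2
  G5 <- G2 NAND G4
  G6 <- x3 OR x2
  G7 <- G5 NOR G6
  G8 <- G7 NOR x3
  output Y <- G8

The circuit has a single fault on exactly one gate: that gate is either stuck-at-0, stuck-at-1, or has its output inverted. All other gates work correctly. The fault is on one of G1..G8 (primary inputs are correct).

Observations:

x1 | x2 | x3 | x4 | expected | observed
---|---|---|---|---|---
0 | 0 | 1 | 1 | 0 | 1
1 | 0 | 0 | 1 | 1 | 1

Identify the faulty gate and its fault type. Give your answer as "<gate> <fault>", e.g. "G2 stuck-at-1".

Fault-free values for test 1 (x1=0, x2=0, x3=1, x4=1): G1=1, G2=0, G3=0, G4=0, G5=1, G6=1, G7=0, G8=0, giving Y=0. Observed 1.
Test 1: faults giving observed 1 are {G8 stuck-at-1, G8 inverted output}.
Test 2 (x1=1, x2=0, x3=0, x4=1): fault-free G1=1, G2=1, G3=0, G4=0, G5=1, G6=0, G7=0, G8=1 → 1; observed 1. Eliminates G8 inverted output.
Only G8 stuck-at-1 is consistent with every test.

G8 stuck-at-1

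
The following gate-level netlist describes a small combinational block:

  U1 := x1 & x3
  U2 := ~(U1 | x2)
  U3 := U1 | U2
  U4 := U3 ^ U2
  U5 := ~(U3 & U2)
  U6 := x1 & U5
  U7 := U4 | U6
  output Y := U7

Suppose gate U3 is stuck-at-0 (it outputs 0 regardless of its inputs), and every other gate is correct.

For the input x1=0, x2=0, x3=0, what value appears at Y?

1

Propagate with U3 forced: U1=0, U2=1, U3=0 [stuck-at-0], U4=1, U5=1, U6=0, U7=1.
So Y = 1. (Without the fault it would be 0.)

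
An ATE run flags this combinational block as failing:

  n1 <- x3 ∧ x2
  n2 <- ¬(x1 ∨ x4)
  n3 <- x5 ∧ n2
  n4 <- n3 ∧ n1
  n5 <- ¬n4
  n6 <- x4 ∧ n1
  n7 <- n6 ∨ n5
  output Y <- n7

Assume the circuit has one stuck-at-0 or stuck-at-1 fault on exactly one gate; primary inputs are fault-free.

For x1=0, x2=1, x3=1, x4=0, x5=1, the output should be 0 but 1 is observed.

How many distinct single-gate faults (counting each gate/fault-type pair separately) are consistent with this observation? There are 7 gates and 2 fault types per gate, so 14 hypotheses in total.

7

Fault-free: n1=1, n2=1, n3=1, n4=1, n5=0, n6=0, n7=0 → 0. Observed 1.
  n1 stuck-at-0: output 1 ✓
  n1 stuck-at-1: output 0 ✗
  n2 stuck-at-0: output 1 ✓
  n2 stuck-at-1: output 0 ✗
  n3 stuck-at-0: output 1 ✓
  n3 stuck-at-1: output 0 ✗
  n4 stuck-at-0: output 1 ✓
  n4 stuck-at-1: output 0 ✗
  n5 stuck-at-0: output 0 ✗
  n5 stuck-at-1: output 1 ✓
  n6 stuck-at-0: output 0 ✗
  n6 stuck-at-1: output 1 ✓
  n7 stuck-at-0: output 0 ✗
  n7 stuck-at-1: output 1 ✓
Consistent faults: {n1 stuck-at-0, n2 stuck-at-0, n3 stuck-at-0, n4 stuck-at-0, n5 stuck-at-1, n6 stuck-at-1, n7 stuck-at-1} — 7 in all.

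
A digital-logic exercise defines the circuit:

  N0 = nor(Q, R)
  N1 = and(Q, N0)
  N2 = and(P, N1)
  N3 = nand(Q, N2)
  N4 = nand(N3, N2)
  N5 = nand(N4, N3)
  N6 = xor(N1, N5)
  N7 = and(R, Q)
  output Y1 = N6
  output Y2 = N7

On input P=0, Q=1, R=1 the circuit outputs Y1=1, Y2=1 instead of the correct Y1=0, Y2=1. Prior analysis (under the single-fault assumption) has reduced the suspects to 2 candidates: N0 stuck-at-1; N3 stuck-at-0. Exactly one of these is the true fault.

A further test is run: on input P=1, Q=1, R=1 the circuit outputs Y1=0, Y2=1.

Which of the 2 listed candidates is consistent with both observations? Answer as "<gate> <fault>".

Evaluate each candidate on input P=1, Q=1, R=1:
  N0 stuck-at-1: N0=1 [stuck-at-1], N1=1, N2=1, N3=0, N4=1, N5=1, N6=0, N7=1 → Y1=0, Y2=1 — matches
  N3 stuck-at-0: N0=0, N1=0, N2=0, N3=0 [stuck-at-0], N4=1, N5=1, N6=1, N7=1 → Y1=1, Y2=1 — eliminated
Only N0 stuck-at-1 reproduces the observed Y1=0, Y2=1.

N0 stuck-at-1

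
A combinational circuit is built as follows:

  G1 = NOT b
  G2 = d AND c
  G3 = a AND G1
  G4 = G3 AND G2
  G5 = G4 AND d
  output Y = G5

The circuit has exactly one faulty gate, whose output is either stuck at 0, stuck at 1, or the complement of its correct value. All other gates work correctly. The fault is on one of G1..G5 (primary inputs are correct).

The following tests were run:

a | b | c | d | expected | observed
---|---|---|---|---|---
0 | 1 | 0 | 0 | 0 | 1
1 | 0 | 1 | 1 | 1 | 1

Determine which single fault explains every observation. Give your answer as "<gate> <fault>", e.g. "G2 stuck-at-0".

Fault-free values for test 1 (a=0, b=1, c=0, d=0): G1=0, G2=0, G3=0, G4=0, G5=0, giving Y=0. Observed 1.
Test 1: faults giving observed 1 are {G5 stuck-at-1, G5 inverted output}.
Test 2 (a=1, b=0, c=1, d=1): fault-free G1=1, G2=1, G3=1, G4=1, G5=1 → 1; observed 1. Eliminates G5 inverted output.
Only G5 stuck-at-1 is consistent with every test.

G5 stuck-at-1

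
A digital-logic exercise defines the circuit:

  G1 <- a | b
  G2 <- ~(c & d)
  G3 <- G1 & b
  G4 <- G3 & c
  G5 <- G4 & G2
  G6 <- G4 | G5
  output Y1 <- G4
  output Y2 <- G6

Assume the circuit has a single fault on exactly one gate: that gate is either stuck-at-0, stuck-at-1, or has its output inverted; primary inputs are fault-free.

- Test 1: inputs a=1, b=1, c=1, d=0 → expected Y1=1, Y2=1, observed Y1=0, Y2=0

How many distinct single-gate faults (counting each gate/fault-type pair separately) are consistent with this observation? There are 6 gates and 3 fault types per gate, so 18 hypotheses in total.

Fault-free: G1=1, G2=1, G3=1, G4=1, G5=1, G6=1 → Y1=1, Y2=1. Observed Y1=0, Y2=0.
  G1: stuck-at-0, inverted output ✓; others ✗
  G2: none of the 3 fault types match ✗
  G3: stuck-at-0, inverted output ✓; others ✗
  G4: stuck-at-0, inverted output ✓; others ✗
  G5: none of the 3 fault types match ✗
  G6: none of the 3 fault types match ✗
Consistent faults: {G1 stuck-at-0, G1 inverted output, G3 stuck-at-0, G3 inverted output, G4 stuck-at-0, G4 inverted output} — 6 in all.

6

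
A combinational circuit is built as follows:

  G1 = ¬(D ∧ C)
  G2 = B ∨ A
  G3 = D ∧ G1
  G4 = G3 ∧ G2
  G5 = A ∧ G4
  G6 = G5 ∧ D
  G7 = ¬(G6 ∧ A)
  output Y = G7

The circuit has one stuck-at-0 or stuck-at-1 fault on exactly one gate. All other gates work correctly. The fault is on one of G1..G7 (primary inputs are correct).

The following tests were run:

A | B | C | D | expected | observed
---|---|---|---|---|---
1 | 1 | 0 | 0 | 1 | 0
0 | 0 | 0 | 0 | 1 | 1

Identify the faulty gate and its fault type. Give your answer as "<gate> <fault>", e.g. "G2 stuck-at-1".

G6 stuck-at-1

Fault-free values for test 1 (A=1, B=1, C=0, D=0): G1=1, G2=1, G3=0, G4=0, G5=0, G6=0, G7=1, giving Y=1. Observed 0.
Test 1: faults giving observed 0 are {G6 stuck-at-1, G7 stuck-at-0}.
Test 2 (A=0, B=0, C=0, D=0): fault-free G1=1, G2=0, G3=0, G4=0, G5=0, G6=0, G7=1 → 1; observed 1. Eliminates G7 stuck-at-0.
Only G6 stuck-at-1 is consistent with every test.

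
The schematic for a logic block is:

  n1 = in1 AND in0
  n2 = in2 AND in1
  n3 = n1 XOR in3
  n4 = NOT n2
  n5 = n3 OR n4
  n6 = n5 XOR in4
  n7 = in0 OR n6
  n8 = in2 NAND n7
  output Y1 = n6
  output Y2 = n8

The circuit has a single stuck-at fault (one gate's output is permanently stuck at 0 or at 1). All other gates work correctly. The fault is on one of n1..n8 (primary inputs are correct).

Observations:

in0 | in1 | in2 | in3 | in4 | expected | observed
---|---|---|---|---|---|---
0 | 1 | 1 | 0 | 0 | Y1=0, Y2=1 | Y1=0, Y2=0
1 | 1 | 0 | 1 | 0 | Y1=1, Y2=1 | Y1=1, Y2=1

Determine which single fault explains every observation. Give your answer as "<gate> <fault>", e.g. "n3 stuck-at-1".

n7 stuck-at-1

Fault-free values for test 1 (in0=0, in1=1, in2=1, in3=0, in4=0): n1=0, n2=1, n3=0, n4=0, n5=0, n6=0, n7=0, n8=1, giving Y1=0, Y2=1. Observed Y1=0, Y2=0.
Test 1: faults giving observed Y1=0, Y2=0 are {n7 stuck-at-1, n8 stuck-at-0}.
Test 2 (in0=1, in1=1, in2=0, in3=1, in4=0): fault-free n1=1, n2=0, n3=0, n4=1, n5=1, n6=1, n7=1, n8=1 → Y1=1, Y2=1; observed Y1=1, Y2=1. Eliminates n8 stuck-at-0.
Only n7 stuck-at-1 is consistent with every test.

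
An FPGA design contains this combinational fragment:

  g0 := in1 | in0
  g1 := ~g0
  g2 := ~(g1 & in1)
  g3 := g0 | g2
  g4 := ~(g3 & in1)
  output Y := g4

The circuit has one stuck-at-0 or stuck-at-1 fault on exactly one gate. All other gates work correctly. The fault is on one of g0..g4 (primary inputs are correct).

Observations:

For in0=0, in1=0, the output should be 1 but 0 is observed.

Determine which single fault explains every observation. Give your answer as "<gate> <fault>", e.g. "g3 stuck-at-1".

g4 stuck-at-0

Fault-free values for test 1 (in0=0, in1=0): g0=0, g1=1, g2=1, g3=1, g4=1, giving Y=1. Observed 0.
Test 1: faults giving observed 0 are {g4 stuck-at-0}.
Only g4 stuck-at-0 is consistent with every test.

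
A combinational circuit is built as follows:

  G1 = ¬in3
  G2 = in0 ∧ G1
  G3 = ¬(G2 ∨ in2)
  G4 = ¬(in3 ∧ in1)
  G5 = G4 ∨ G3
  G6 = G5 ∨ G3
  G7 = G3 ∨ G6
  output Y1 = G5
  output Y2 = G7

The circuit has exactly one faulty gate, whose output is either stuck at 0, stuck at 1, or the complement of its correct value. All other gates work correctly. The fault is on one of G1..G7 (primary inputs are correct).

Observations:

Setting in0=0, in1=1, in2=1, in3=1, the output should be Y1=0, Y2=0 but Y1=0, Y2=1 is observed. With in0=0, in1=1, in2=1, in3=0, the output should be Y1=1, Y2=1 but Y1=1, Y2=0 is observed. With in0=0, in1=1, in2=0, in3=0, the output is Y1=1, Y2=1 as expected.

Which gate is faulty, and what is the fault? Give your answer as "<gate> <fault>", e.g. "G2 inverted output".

G6 inverted output

Fault-free values for test 1 (in0=0, in1=1, in2=1, in3=1): G1=0, G2=0, G3=0, G4=0, G5=0, G6=0, G7=0, giving Y1=0, Y2=0. Observed Y1=0, Y2=1.
Test 1: faults giving observed Y1=0, Y2=1 are {G6 stuck-at-1, G6 inverted output, G7 stuck-at-1, G7 inverted output}.
Test 2 (in0=0, in1=1, in2=1, in3=0): fault-free G1=1, G2=0, G3=0, G4=1, G5=1, G6=1, G7=1 → Y1=1, Y2=1; observed Y1=1, Y2=0. Eliminates G6 stuck-at-1, G7 stuck-at-1.
Test 3 (in0=0, in1=1, in2=0, in3=0): fault-free G1=1, G2=0, G3=1, G4=1, G5=1, G6=1, G7=1 → Y1=1, Y2=1; observed Y1=1, Y2=1. Eliminates G7 inverted output.
Only G6 inverted output is consistent with every test.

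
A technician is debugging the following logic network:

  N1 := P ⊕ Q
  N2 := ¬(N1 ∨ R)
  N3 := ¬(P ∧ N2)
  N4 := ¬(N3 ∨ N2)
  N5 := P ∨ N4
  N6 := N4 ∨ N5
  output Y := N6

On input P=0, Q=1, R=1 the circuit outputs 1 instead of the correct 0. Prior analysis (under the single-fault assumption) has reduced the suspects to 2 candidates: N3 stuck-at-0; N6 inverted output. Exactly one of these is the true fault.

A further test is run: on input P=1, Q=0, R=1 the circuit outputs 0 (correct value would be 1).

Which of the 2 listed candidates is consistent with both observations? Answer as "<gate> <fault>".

Evaluate each candidate on input P=1, Q=0, R=1:
  N3 stuck-at-0: N1=1, N2=0, N3=0 [stuck-at-0], N4=1, N5=1, N6=1 → 1 — eliminated
  N6 inverted output: N1=1, N2=0, N3=1, N4=0, N5=1, N6=0 [inverted output] → 0 — matches
Only N6 inverted output reproduces the observed 0.

N6 inverted output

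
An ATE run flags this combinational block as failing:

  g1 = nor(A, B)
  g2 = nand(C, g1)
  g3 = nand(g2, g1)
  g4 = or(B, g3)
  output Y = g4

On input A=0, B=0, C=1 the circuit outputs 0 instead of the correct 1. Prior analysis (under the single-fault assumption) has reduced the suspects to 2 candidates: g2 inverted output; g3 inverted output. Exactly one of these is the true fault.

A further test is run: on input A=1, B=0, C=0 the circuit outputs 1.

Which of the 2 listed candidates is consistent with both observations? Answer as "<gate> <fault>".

g2 inverted output

Evaluate each candidate on input A=1, B=0, C=0:
  g2 inverted output: g1=0, g2=0 [inverted output], g3=1, g4=1 → 1 — matches
  g3 inverted output: g1=0, g2=1, g3=0 [inverted output], g4=0 → 0 — eliminated
Only g2 inverted output reproduces the observed 1.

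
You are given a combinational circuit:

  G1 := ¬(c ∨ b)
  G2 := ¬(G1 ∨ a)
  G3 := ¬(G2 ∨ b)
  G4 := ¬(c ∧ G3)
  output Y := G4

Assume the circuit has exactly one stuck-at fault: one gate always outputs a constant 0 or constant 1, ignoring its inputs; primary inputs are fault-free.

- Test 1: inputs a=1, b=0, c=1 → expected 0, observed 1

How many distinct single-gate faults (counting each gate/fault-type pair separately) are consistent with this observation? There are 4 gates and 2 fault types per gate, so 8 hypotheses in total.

3

Fault-free: G1=0, G2=0, G3=1, G4=0 → 0. Observed 1.
  G1 stuck-at-0: output 0 ✗
  G1 stuck-at-1: output 0 ✗
  G2 stuck-at-0: output 0 ✗
  G2 stuck-at-1: output 1 ✓
  G3 stuck-at-0: output 1 ✓
  G3 stuck-at-1: output 0 ✗
  G4 stuck-at-0: output 0 ✗
  G4 stuck-at-1: output 1 ✓
Consistent faults: {G2 stuck-at-1, G3 stuck-at-0, G4 stuck-at-1} — 3 in all.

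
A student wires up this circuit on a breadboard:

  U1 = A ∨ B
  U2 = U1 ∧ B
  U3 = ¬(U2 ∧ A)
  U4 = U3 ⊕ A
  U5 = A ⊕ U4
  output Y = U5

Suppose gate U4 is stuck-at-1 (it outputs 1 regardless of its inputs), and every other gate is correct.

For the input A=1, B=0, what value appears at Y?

0

Propagate with U4 forced: U1=1, U2=0, U3=1, U4=1 [stuck-at-1], U5=0.
So Y = 0. (Without the fault it would be 1.)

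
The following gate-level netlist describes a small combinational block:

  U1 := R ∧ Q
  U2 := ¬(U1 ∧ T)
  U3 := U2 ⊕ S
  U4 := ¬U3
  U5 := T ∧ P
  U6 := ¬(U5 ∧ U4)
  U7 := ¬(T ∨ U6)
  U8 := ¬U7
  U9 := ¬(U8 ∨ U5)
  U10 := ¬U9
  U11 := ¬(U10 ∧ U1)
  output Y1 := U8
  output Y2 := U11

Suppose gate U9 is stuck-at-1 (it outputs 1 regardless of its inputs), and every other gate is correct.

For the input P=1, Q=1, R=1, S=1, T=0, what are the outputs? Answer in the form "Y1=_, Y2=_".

Y1=1, Y2=1

Propagate with U9 forced: U1=1, U2=1, U3=0, U4=1, U5=0, U6=1, U7=0, U8=1, U9=1 [stuck-at-1], U10=0, U11=1.
So the outputs are Y1=1, Y2=1. (Without the fault they would be Y1=1, Y2=0.)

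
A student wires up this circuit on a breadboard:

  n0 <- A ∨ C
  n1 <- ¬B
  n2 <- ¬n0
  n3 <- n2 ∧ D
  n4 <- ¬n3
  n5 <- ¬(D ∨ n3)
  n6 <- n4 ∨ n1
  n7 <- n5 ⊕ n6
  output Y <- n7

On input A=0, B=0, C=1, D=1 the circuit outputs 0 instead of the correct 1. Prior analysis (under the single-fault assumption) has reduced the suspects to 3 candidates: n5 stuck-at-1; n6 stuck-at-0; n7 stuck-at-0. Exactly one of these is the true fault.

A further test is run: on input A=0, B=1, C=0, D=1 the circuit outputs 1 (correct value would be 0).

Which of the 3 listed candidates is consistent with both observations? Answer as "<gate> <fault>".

Evaluate each candidate on input A=0, B=1, C=0, D=1:
  n5 stuck-at-1: n0=0, n1=0, n2=1, n3=1, n4=0, n5=1 [stuck-at-1], n6=0, n7=1 → 1 — matches
  n6 stuck-at-0: n0=0, n1=0, n2=1, n3=1, n4=0, n5=0, n6=0 [stuck-at-0], n7=0 → 0 — eliminated
  n7 stuck-at-0: n0=0, n1=0, n2=1, n3=1, n4=0, n5=0, n6=0, n7=0 [stuck-at-0] → 0 — eliminated
Only n5 stuck-at-1 reproduces the observed 1.

n5 stuck-at-1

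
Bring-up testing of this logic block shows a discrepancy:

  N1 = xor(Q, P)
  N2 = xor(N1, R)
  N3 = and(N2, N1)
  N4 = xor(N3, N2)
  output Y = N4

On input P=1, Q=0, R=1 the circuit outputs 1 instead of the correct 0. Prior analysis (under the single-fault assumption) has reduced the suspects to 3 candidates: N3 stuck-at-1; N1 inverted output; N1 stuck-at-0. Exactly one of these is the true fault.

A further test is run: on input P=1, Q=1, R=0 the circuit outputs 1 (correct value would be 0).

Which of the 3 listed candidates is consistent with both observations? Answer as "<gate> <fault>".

Evaluate each candidate on input P=1, Q=1, R=0:
  N3 stuck-at-1: N1=0, N2=0, N3=1 [stuck-at-1], N4=1 → 1 — matches
  N1 inverted output: N1=1 [inverted output], N2=1, N3=1, N4=0 → 0 — eliminated
  N1 stuck-at-0: N1=0 [stuck-at-0], N2=0, N3=0, N4=0 → 0 — eliminated
Only N3 stuck-at-1 reproduces the observed 1.

N3 stuck-at-1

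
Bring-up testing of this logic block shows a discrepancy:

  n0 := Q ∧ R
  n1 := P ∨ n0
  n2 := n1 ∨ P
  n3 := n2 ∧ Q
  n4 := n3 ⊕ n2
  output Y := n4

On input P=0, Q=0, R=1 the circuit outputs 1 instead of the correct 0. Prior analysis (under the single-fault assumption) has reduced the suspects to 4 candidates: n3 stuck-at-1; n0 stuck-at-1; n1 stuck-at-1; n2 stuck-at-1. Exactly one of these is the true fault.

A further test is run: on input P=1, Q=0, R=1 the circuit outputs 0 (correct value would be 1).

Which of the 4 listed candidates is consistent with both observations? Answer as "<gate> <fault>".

Evaluate each candidate on input P=1, Q=0, R=1:
  n3 stuck-at-1: n0=0, n1=1, n2=1, n3=1 [stuck-at-1], n4=0 → 0 — matches
  n0 stuck-at-1: n0=1 [stuck-at-1], n1=1, n2=1, n3=0, n4=1 → 1 — eliminated
  n1 stuck-at-1: n0=0, n1=1 [stuck-at-1], n2=1, n3=0, n4=1 → 1 — eliminated
  n2 stuck-at-1: n0=0, n1=1, n2=1 [stuck-at-1], n3=0, n4=1 → 1 — eliminated
Only n3 stuck-at-1 reproduces the observed 0.

n3 stuck-at-1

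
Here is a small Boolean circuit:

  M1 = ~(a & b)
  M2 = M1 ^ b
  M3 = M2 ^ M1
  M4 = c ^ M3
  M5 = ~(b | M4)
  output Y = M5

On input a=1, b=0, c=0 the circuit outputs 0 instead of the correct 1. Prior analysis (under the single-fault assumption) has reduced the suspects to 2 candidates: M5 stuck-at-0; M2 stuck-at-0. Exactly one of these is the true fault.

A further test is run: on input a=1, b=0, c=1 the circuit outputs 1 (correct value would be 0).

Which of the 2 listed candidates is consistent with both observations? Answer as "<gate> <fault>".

M2 stuck-at-0

Evaluate each candidate on input a=1, b=0, c=1:
  M5 stuck-at-0: M1=1, M2=1, M3=0, M4=1, M5=0 [stuck-at-0] → 0 — eliminated
  M2 stuck-at-0: M1=1, M2=0 [stuck-at-0], M3=1, M4=0, M5=1 → 1 — matches
Only M2 stuck-at-0 reproduces the observed 1.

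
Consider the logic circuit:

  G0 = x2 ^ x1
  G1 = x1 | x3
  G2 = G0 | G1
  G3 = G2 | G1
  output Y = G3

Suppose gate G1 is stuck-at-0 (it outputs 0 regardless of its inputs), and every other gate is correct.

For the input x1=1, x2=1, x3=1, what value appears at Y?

Propagate with G1 forced: G0=0, G1=0 [stuck-at-0], G2=0, G3=0.
So Y = 0. (Without the fault it would be 1.)

0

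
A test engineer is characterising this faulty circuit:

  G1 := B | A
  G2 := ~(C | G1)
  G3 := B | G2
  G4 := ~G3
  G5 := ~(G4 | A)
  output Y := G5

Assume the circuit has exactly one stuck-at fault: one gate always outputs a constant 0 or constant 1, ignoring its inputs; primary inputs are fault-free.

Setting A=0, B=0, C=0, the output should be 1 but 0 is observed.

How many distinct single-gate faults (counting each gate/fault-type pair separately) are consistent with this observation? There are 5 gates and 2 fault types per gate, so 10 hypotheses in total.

Fault-free: G1=0, G2=1, G3=1, G4=0, G5=1 → 1. Observed 0.
  G1 stuck-at-0: output 1 ✗
  G1 stuck-at-1: output 0 ✓
  G2 stuck-at-0: output 0 ✓
  G2 stuck-at-1: output 1 ✗
  G3 stuck-at-0: output 0 ✓
  G3 stuck-at-1: output 1 ✗
  G4 stuck-at-0: output 1 ✗
  G4 stuck-at-1: output 0 ✓
  G5 stuck-at-0: output 0 ✓
  G5 stuck-at-1: output 1 ✗
Consistent faults: {G1 stuck-at-1, G2 stuck-at-0, G3 stuck-at-0, G4 stuck-at-1, G5 stuck-at-0} — 5 in all.

5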